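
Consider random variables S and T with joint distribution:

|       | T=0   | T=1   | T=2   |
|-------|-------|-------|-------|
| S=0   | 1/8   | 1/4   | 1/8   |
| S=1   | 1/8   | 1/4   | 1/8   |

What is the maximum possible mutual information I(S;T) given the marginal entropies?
The upper bound on mutual information is I(S;T) ≤ min(H(S), H(T)).

Marginal P(S) (row sums):
  P(S=0) = 1/8 + 1/4 + 1/8 = 1/2
  P(S=1) = 1/8 + 1/4 + 1/8 = 1/2
Marginal P(T) (column sums):
  P(T=0) = 1/8 + 1/8 = 1/4
  P(T=1) = 1/4 + 1/4 = 1/2
  P(T=2) = 1/8 + 1/8 = 1/4

H(S) = -[(1/2)·log₂(1/2) + (1/2)·log₂(1/2)]
  = 0.5000 + 0.5000
  = 1.0000 bits
H(T) = -[(1/4)·log₂(1/4) + (1/2)·log₂(1/2) + (1/4)·log₂(1/4)]
  = 0.5000 + 0.5000 + 0.5000
  = 1.5000 bits

Maximum possible I(S;T) = min(1.0000, 1.5000) = 1.0000 bits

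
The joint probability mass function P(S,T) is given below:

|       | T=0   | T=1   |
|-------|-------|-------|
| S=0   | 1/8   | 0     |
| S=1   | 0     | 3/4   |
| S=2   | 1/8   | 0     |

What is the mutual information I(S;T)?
Marginal P(S) (row sums):
  P(S=0) = 1/8 + 0 = 1/8
  P(S=1) = 0 + 3/4 = 3/4
  P(S=2) = 1/8 + 0 = 1/8
Marginal P(T) (column sums):
  P(T=0) = 1/8 + 0 + 1/8 = 1/4
  P(T=1) = 0 + 3/4 + 0 = 3/4

H(S) = -[(1/8)·log₂(1/8) + (3/4)·log₂(3/4) + (1/8)·log₂(1/8)]
  = 0.3750 + 0.3113 + 0.3750
  = 1.0613 bits
H(T) = -[(1/4)·log₂(1/4) + (3/4)·log₂(3/4)]
  = 0.5000 + 0.3113
  = 0.8113 bits
H(S,T) = -[(1/8)·log₂(1/8) + (3/4)·log₂(3/4) + (1/8)·log₂(1/8)]
  = 0.3750 + 0.3113 + 0.3750
  = 1.0613 bits

I(S;T) = H(S) + H(T) - H(S,T)
  = 1.0613 + 0.8113 - 1.0613
  = 0.8113 bits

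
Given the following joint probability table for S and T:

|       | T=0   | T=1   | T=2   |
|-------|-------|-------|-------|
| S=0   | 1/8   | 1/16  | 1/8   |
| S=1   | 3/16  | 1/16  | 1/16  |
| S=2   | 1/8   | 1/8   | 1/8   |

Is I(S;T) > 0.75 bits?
Marginal P(S) (row sums):
  P(S=0) = 1/8 + 1/16 + 1/8 = 5/16
  P(S=1) = 3/16 + 1/16 + 1/16 = 5/16
  P(S=2) = 1/8 + 1/8 + 1/8 = 3/8
Marginal P(T) (column sums):
  P(T=0) = 1/8 + 3/16 + 1/8 = 7/16
  P(T=1) = 1/16 + 1/16 + 1/8 = 1/4
  P(T=2) = 1/8 + 1/16 + 1/8 = 5/16

H(S) = -[(5/16)·log₂(5/16) + (5/16)·log₂(5/16) + (3/8)·log₂(3/8)]
  = 0.5244 + 0.5244 + 0.5306
  = 1.5794 bits
H(T) = -[(7/16)·log₂(7/16) + (1/4)·log₂(1/4) + (5/16)·log₂(5/16)]
  = 0.5218 + 0.5000 + 0.5244
  = 1.5462 bits
H(S,T) = -[(1/8)·log₂(1/8) + (1/16)·log₂(1/16) + (1/8)·log₂(1/8) + (3/16)·log₂(3/16) + (1/16)·log₂(1/16) + (1/16)·log₂(1/16) + (1/8)·log₂(1/8) + (1/8)·log₂(1/8) + (1/8)·log₂(1/8)]
  = 0.3750 + 0.2500 + 0.3750 + 0.4528 + 0.2500 + 0.2500 + 0.3750 + 0.3750 + 0.3750
  = 3.0778 bits

I(S;T) = H(S) + H(T) - H(S,T)
  = 1.5794 + 1.5462 - 3.0778
  = 0.0478 bits

No. I(S;T) = 0.0478 bits, which is ≤ 0.75 bits.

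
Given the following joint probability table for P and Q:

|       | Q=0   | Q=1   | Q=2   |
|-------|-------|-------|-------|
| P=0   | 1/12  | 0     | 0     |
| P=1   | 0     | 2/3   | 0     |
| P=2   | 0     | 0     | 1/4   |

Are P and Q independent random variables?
Marginal P(P) (row sums):
  P(P=0) = 1/12 + 0 + 0 = 1/12
  P(P=1) = 0 + 2/3 + 0 = 2/3
  P(P=2) = 0 + 0 + 1/4 = 1/4
Marginal P(Q) (column sums):
  P(Q=0) = 1/12 + 0 + 0 = 1/12
  P(Q=1) = 0 + 2/3 + 0 = 2/3
  P(Q=2) = 0 + 0 + 1/4 = 1/4

P and Q are independent iff P(P=i,Q=j) = P(P=i)·P(Q=j) for every cell.
  P(P=0)·P(Q=0) = 1/12 × 1/12 = 1/144, but P(P=0,Q=0) = 1/12 ✗

No, P and Q are not independent. Quantitatively, I(P;Q) > 0:

H(P) = -[(1/12)·log₂(1/12) + (2/3)·log₂(2/3) + (1/4)·log₂(1/4)]
  = 0.2987 + 0.3900 + 0.5000
  = 1.1887 bits
H(Q) = -[(1/12)·log₂(1/12) + (2/3)·log₂(2/3) + (1/4)·log₂(1/4)]
  = 0.2987 + 0.3900 + 0.5000
  = 1.1887 bits
H(P,Q) = -[(1/12)·log₂(1/12) + (2/3)·log₂(2/3) + (1/4)·log₂(1/4)]
  = 0.2987 + 0.3900 + 0.5000
  = 1.1887 bits
I(P;Q) = H(P) + H(Q) - H(P,Q) = 1.1887 + 1.1887 - 1.1887 = 1.1887 bits > 0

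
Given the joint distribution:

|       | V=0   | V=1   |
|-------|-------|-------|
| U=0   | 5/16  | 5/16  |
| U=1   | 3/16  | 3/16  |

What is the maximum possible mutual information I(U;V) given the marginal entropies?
The upper bound on mutual information is I(U;V) ≤ min(H(U), H(V)).

Marginal P(U) (row sums):
  P(U=0) = 5/16 + 5/16 = 5/8
  P(U=1) = 3/16 + 3/16 = 3/8
Marginal P(V) (column sums):
  P(V=0) = 5/16 + 3/16 = 1/2
  P(V=1) = 5/16 + 3/16 = 1/2

H(U) = -[(5/8)·log₂(5/8) + (3/8)·log₂(3/8)]
  = 0.4238 + 0.5306
  = 0.9544 bits
H(V) = -[(1/2)·log₂(1/2) + (1/2)·log₂(1/2)]
  = 0.5000 + 0.5000
  = 1.0000 bits

Maximum possible I(U;V) = min(0.9544, 1.0000) = 0.9544 bits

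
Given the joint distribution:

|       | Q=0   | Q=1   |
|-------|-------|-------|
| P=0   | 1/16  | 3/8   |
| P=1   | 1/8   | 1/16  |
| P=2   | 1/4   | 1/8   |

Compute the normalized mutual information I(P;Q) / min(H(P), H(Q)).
Marginal P(P) (row sums):
  P(P=0) = 1/16 + 3/8 = 7/16
  P(P=1) = 1/8 + 1/16 = 3/16
  P(P=2) = 1/4 + 1/8 = 3/8
Marginal P(Q) (column sums):
  P(Q=0) = 1/16 + 1/8 + 1/4 = 7/16
  P(Q=1) = 3/8 + 1/16 + 1/8 = 9/16

H(P) = -[(7/16)·log₂(7/16) + (3/16)·log₂(3/16) + (3/8)·log₂(3/8)]
  = 0.5218 + 0.4528 + 0.5306
  = 1.5052 bits
H(Q) = -[(7/16)·log₂(7/16) + (9/16)·log₂(9/16)]
  = 0.5218 + 0.4669
  = 0.9887 bits
H(P,Q) = -[(1/16)·log₂(1/16) + (3/8)·log₂(3/8) + (1/8)·log₂(1/8) + (1/16)·log₂(1/16) + (1/4)·log₂(1/4) + (1/8)·log₂(1/8)]
  = 0.2500 + 0.5306 + 0.3750 + 0.2500 + 0.5000 + 0.3750
  = 2.2806 bits

I(P;Q) = H(P) + H(Q) - H(P,Q)
  = 1.5052 + 0.9887 - 2.2806
  = 0.2133 bits

min(H(P), H(Q)) = min(1.5052, 0.9887) = 0.9887 bits
Normalized MI = 0.2133 / 0.9887 = 0.2157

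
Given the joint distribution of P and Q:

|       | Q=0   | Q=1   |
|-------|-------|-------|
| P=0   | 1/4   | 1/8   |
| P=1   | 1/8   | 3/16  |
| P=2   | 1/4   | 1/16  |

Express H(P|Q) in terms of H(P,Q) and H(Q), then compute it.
H(P|Q) = H(P,Q) - H(Q)

Marginal P(Q) (column sums):
  P(Q=0) = 1/4 + 1/8 + 1/4 = 5/8
  P(Q=1) = 1/8 + 3/16 + 1/16 = 3/8

H(P,Q) = -[(1/4)·log₂(1/4) + (1/8)·log₂(1/8) + (1/8)·log₂(1/8) + (3/16)·log₂(3/16) + (1/4)·log₂(1/4) + (1/16)·log₂(1/16)]
  = 0.5000 + 0.3750 + 0.3750 + 0.4528 + 0.5000 + 0.2500
  = 2.4528 bits
H(Q) = -[(5/8)·log₂(5/8) + (3/8)·log₂(3/8)]
  = 0.4238 + 0.5306
  = 0.9544 bits

H(P|Q) = 2.4528 - 0.9544 = 1.4984 bits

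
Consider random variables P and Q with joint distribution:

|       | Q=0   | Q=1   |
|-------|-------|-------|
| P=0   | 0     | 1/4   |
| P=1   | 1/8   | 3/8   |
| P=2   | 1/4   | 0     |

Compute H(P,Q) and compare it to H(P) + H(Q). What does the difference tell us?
Marginal P(P) (row sums):
  P(P=0) = 0 + 1/4 = 1/4
  P(P=1) = 1/8 + 3/8 = 1/2
  P(P=2) = 1/4 + 0 = 1/4
Marginal P(Q) (column sums):
  P(Q=0) = 0 + 1/8 + 1/4 = 3/8
  P(Q=1) = 1/4 + 3/8 + 0 = 5/8

H(P,Q) = -[(1/4)·log₂(1/4) + (1/8)·log₂(1/8) + (3/8)·log₂(3/8) + (1/4)·log₂(1/4)]
  = 0.5000 + 0.3750 + 0.5306 + 0.5000
  = 1.9056 bits
H(P) = -[(1/4)·log₂(1/4) + (1/2)·log₂(1/2) + (1/4)·log₂(1/4)]
  = 0.5000 + 0.5000 + 0.5000
  = 1.5000 bits
H(Q) = -[(3/8)·log₂(3/8) + (5/8)·log₂(5/8)]
  = 0.5306 + 0.4238
  = 0.9544 bits

H(P) + H(Q) = 1.5000 + 0.9544 = 2.4544 bits
Difference: H(P) + H(Q) - H(P,Q) = 2.4544 - 1.9056 = 0.5488 bits = I(P;Q)

The difference is the mutual information; it is positive here, so P and Q are dependent (knowing one reduces uncertainty about the other by 0.5488 bits).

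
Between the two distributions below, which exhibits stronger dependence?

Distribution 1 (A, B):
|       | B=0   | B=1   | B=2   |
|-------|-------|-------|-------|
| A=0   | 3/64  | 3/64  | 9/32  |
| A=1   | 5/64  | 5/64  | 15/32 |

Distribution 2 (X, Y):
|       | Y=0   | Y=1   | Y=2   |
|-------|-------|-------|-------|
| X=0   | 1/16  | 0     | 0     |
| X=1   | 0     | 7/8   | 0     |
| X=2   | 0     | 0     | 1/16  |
Distribution 1 (A, B):
Marginal P(A) (row sums):
  P(A=0) = 3/64 + 3/64 + 9/32 = 3/8
  P(A=1) = 5/64 + 5/64 + 15/32 = 5/8
Marginal P(B) (column sums):
  P(B=0) = 3/64 + 5/64 = 1/8
  P(B=1) = 3/64 + 5/64 = 1/8
  P(B=2) = 9/32 + 15/32 = 3/4

H(A) = -[(3/8)·log₂(3/8) + (5/8)·log₂(5/8)]
  = 0.5306 + 0.4238
  = 0.9544 bits
H(B) = -[(1/8)·log₂(1/8) + (1/8)·log₂(1/8) + (3/4)·log₂(3/4)]
  = 0.3750 + 0.3750 + 0.3113
  = 1.0613 bits
H(A,B) = -[(3/64)·log₂(3/64) + (3/64)·log₂(3/64) + (9/32)·log₂(9/32) + (5/64)·log₂(5/64) + (5/64)·log₂(5/64) + (15/32)·log₂(15/32)]
  = 0.2070 + 0.2070 + 0.5147 + 0.2873 + 0.2873 + 0.5124
  = 2.0157 bits

I(A;B) = H(A) + H(B) - H(A,B)
  = 0.9544 + 1.0613 - 2.0157
  = 0.0000 bits

Distribution 2 (X, Y):
Marginal P(X) (row sums):
  P(X=0) = 1/16 + 0 + 0 = 1/16
  P(X=1) = 0 + 7/8 + 0 = 7/8
  P(X=2) = 0 + 0 + 1/16 = 1/16
Marginal P(Y) (column sums):
  P(Y=0) = 1/16 + 0 + 0 = 1/16
  P(Y=1) = 0 + 7/8 + 0 = 7/8
  P(Y=2) = 0 + 0 + 1/16 = 1/16

H(X) = -[(1/16)·log₂(1/16) + (7/8)·log₂(7/8) + (1/16)·log₂(1/16)]
  = 0.2500 + 0.1686 + 0.2500
  = 0.6686 bits
H(Y) = -[(1/16)·log₂(1/16) + (7/8)·log₂(7/8) + (1/16)·log₂(1/16)]
  = 0.2500 + 0.1686 + 0.2500
  = 0.6686 bits
H(X,Y) = -[(1/16)·log₂(1/16) + (7/8)·log₂(7/8) + (1/16)·log₂(1/16)]
  = 0.2500 + 0.1686 + 0.2500
  = 0.6686 bits

I(X;Y) = H(X) + H(Y) - H(X,Y)
  = 0.6686 + 0.6686 - 0.6686
  = 0.6686 bits

I(X;Y) = 0.6686 bits > I(A;B) = 0.0000 bits, so (X, Y) has the higher mutual information (stronger dependence).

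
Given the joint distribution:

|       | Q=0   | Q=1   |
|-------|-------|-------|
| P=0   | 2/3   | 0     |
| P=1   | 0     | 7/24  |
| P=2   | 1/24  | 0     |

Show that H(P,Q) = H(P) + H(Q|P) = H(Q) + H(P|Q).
Marginal P(P) (row sums):
  P(P=0) = 2/3 + 0 = 2/3
  P(P=1) = 0 + 7/24 = 7/24
  P(P=2) = 1/24 + 0 = 1/24
Marginal P(Q) (column sums):
  P(Q=0) = 2/3 + 0 + 1/24 = 17/24
  P(Q=1) = 0 + 7/24 + 0 = 7/24

Decomposition 1: H(P) + H(Q|P)
H(P) = -[(2/3)·log₂(2/3) + (7/24)·log₂(7/24) + (1/24)·log₂(1/24)]
  = 0.3900 + 0.5185 + 0.1910
  = 1.0995 bits
H(Q|P) = -Σ P(P,Q)·log₂ P(Q|P), where P(Q|P) = P(P,Q) / P(P)
  (cells with P(P,Q) = 0 contribute 0)
  (P=0,Q=0): P(Q|P) = (2/3)/(2/3) = 1;  -(2/3)·log₂(1) = 0.0000
  (P=1,Q=1): P(Q|P) = (7/24)/(7/24) = 1;  -(7/24)·log₂(1) = 0.0000
  (P=2,Q=0): P(Q|P) = (1/24)/(1/24) = 1;  -(1/24)·log₂(1) = 0.0000
H(Q|P) = 0.0000 + 0.0000 + 0.0000
  = 0.0000 bits
H(P) + H(Q|P) = 1.0995 + 0.0000 = 1.0995 bits

Decomposition 2: H(Q) + H(P|Q)
H(Q) = -[(17/24)·log₂(17/24) + (7/24)·log₂(7/24)]
  = 0.3524 + 0.5185
  = 0.8709 bits
H(P|Q) = -Σ P(P,Q)·log₂ P(P|Q), where P(P|Q) = P(P,Q) / P(Q)
  (cells with P(P,Q) = 0 contribute 0)
  (P=0,Q=0): P(P|Q) = (2/3)/(17/24) = 16/17;  -(2/3)·log₂(16/17) = 0.0583
  (P=1,Q=1): P(P|Q) = (7/24)/(7/24) = 1;  -(7/24)·log₂(1) = 0.0000
  (P=2,Q=0): P(P|Q) = (1/24)/(17/24) = 1/17;  -(1/24)·log₂(1/17) = 0.1703
H(P|Q) = 0.0583 + 0.0000 + 0.1703
  = 0.2286 bits
H(Q) + H(P|Q) = 0.8709 + 0.2286 = 1.0995 bits

Direct computation of the joint entropy:
H(P,Q) = -[(2/3)·log₂(2/3) + (7/24)·log₂(7/24) + (1/24)·log₂(1/24)]
  = 0.3900 + 0.5185 + 0.1910
  = 1.0995 bits

All three agree: H(P,Q) = 1.0995 bits ✓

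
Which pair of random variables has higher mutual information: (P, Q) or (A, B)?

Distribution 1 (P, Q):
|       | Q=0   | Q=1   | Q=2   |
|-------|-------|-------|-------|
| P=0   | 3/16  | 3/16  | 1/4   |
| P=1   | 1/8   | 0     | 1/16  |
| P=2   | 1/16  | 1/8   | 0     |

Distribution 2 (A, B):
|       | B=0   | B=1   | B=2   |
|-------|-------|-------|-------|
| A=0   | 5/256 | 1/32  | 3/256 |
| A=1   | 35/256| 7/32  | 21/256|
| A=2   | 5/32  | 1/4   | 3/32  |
Distribution 1 (P, Q):
Marginal P(P) (row sums):
  P(P=0) = 3/16 + 3/16 + 1/4 = 5/8
  P(P=1) = 1/8 + 0 + 1/16 = 3/16
  P(P=2) = 1/16 + 1/8 + 0 = 3/16
Marginal P(Q) (column sums):
  P(Q=0) = 3/16 + 1/8 + 1/16 = 3/8
  P(Q=1) = 3/16 + 0 + 1/8 = 5/16
  P(Q=2) = 1/4 + 1/16 + 0 = 5/16

H(P) = -[(5/8)·log₂(5/8) + (3/16)·log₂(3/16) + (3/16)·log₂(3/16)]
  = 0.4238 + 0.4528 + 0.4528
  = 1.3294 bits
H(Q) = -[(3/8)·log₂(3/8) + (5/16)·log₂(5/16) + (5/16)·log₂(5/16)]
  = 0.5306 + 0.5244 + 0.5244
  = 1.5794 bits
H(P,Q) = -[(3/16)·log₂(3/16) + (3/16)·log₂(3/16) + (1/4)·log₂(1/4) + (1/8)·log₂(1/8) + (1/16)·log₂(1/16) + (1/16)·log₂(1/16) + (1/8)·log₂(1/8)]
  = 0.4528 + 0.4528 + 0.5000 + 0.3750 + 0.2500 + 0.2500 + 0.3750
  = 2.6556 bits

I(P;Q) = H(P) + H(Q) - H(P,Q)
  = 1.3294 + 1.5794 - 2.6556
  = 0.2532 bits

Distribution 2 (A, B):
Marginal P(A) (row sums):
  P(A=0) = 5/256 + 1/32 + 3/256 = 1/16
  P(A=1) = 35/256 + 7/32 + 21/256 = 7/16
  P(A=2) = 5/32 + 1/4 + 3/32 = 1/2
Marginal P(B) (column sums):
  P(B=0) = 5/256 + 35/256 + 5/32 = 5/16
  P(B=1) = 1/32 + 7/32 + 1/4 = 1/2
  P(B=2) = 3/256 + 21/256 + 3/32 = 3/16

H(A) = -[(1/16)·log₂(1/16) + (7/16)·log₂(7/16) + (1/2)·log₂(1/2)]
  = 0.2500 + 0.5218 + 0.5000
  = 1.2718 bits
H(B) = -[(5/16)·log₂(5/16) + (1/2)·log₂(1/2) + (3/16)·log₂(3/16)]
  = 0.5244 + 0.5000 + 0.4528
  = 1.4772 bits
H(A,B) = -[(5/256)·log₂(5/256) + (1/32)·log₂(1/32) + (3/256)·log₂(3/256) + (35/256)·log₂(35/256) + (7/32)·log₂(7/32) + (21/256)·log₂(21/256) + (5/32)·log₂(5/32) + (1/4)·log₂(1/4) + (3/32)·log₂(3/32)]
  = 0.1109 + 0.1563 + 0.0752 + 0.3925 + 0.4796 + 0.2959 + 0.4184 + 0.5000 + 0.3202
  = 2.7490 bits

I(A;B) = H(A) + H(B) - H(A,B)
  = 1.2718 + 1.4772 - 2.7490
  = 0.0000 bits

I(P;Q) = 0.2532 bits > I(A;B) = 0.0000 bits, so (P, Q) has the higher mutual information (stronger dependence).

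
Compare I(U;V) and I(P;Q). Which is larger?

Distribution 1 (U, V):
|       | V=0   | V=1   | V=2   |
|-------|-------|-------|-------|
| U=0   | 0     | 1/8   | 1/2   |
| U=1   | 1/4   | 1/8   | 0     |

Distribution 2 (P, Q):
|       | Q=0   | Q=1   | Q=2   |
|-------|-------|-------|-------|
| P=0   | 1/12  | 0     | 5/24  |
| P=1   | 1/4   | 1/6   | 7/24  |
Distribution 1 (U, V):
Marginal P(U) (row sums):
  P(U=0) = 0 + 1/8 + 1/2 = 5/8
  P(U=1) = 1/4 + 1/8 + 0 = 3/8
Marginal P(V) (column sums):
  P(V=0) = 0 + 1/4 = 1/4
  P(V=1) = 1/8 + 1/8 = 1/4
  P(V=2) = 1/2 + 0 = 1/2

H(U) = -[(5/8)·log₂(5/8) + (3/8)·log₂(3/8)]
  = 0.4238 + 0.5306
  = 0.9544 bits
H(V) = -[(1/4)·log₂(1/4) + (1/4)·log₂(1/4) + (1/2)·log₂(1/2)]
  = 0.5000 + 0.5000 + 0.5000
  = 1.5000 bits
H(U,V) = -[(1/8)·log₂(1/8) + (1/2)·log₂(1/2) + (1/4)·log₂(1/4) + (1/8)·log₂(1/8)]
  = 0.3750 + 0.5000 + 0.5000 + 0.3750
  = 1.7500 bits

I(U;V) = H(U) + H(V) - H(U,V)
  = 0.9544 + 1.5000 - 1.7500
  = 0.7044 bits

Distribution 2 (P, Q):
Marginal P(P) (row sums):
  P(P=0) = 1/12 + 0 + 5/24 = 7/24
  P(P=1) = 1/4 + 1/6 + 7/24 = 17/24
Marginal P(Q) (column sums):
  P(Q=0) = 1/12 + 1/4 = 1/3
  P(Q=1) = 0 + 1/6 = 1/6
  P(Q=2) = 5/24 + 7/24 = 1/2

H(P) = -[(7/24)·log₂(7/24) + (17/24)·log₂(17/24)]
  = 0.5185 + 0.3524
  = 0.8709 bits
H(Q) = -[(1/3)·log₂(1/3) + (1/6)·log₂(1/6) + (1/2)·log₂(1/2)]
  = 0.5283 + 0.4308 + 0.5000
  = 1.4591 bits
H(P,Q) = -[(1/12)·log₂(1/12) + (5/24)·log₂(5/24) + (1/4)·log₂(1/4) + (1/6)·log₂(1/6) + (7/24)·log₂(7/24)]
  = 0.2987 + 0.4715 + 0.5000 + 0.4308 + 0.5185
  = 2.2195 bits

I(P;Q) = H(P) + H(Q) - H(P,Q)
  = 0.8709 + 1.4591 - 2.2195
  = 0.1105 bits

I(U;V) = 0.7044 bits > I(P;Q) = 0.1105 bits, so (U, V) has the higher mutual information (stronger dependence).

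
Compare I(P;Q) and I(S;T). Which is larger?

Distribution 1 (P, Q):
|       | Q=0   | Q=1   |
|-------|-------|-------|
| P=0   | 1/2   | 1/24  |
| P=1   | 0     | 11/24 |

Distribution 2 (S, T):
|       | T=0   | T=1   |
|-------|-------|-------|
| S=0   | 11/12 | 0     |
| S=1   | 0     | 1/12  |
Distribution 1 (P, Q):
Marginal P(P) (row sums):
  P(P=0) = 1/2 + 1/24 = 13/24
  P(P=1) = 0 + 11/24 = 11/24
Marginal P(Q) (column sums):
  P(Q=0) = 1/2 + 0 = 1/2
  P(Q=1) = 1/24 + 11/24 = 1/2

H(P) = -[(13/24)·log₂(13/24) + (11/24)·log₂(11/24)]
  = 0.4791 + 0.5159
  = 0.9950 bits
H(Q) = -[(1/2)·log₂(1/2) + (1/2)·log₂(1/2)]
  = 0.5000 + 0.5000
  = 1.0000 bits
H(P,Q) = -[(1/2)·log₂(1/2) + (1/24)·log₂(1/24) + (11/24)·log₂(11/24)]
  = 0.5000 + 0.1910 + 0.5159
  = 1.2069 bits

I(P;Q) = H(P) + H(Q) - H(P,Q)
  = 0.9950 + 1.0000 - 1.2069
  = 0.7881 bits

Distribution 2 (S, T):
Marginal P(S) (row sums):
  P(S=0) = 11/12 + 0 = 11/12
  P(S=1) = 0 + 1/12 = 1/12
Marginal P(T) (column sums):
  P(T=0) = 11/12 + 0 = 11/12
  P(T=1) = 0 + 1/12 = 1/12

H(S) = -[(11/12)·log₂(11/12) + (1/12)·log₂(1/12)]
  = 0.1151 + 0.2987
  = 0.4138 bits
H(T) = -[(11/12)·log₂(11/12) + (1/12)·log₂(1/12)]
  = 0.1151 + 0.2987
  = 0.4138 bits
H(S,T) = -[(11/12)·log₂(11/12) + (1/12)·log₂(1/12)]
  = 0.1151 + 0.2987
  = 0.4138 bits

I(S;T) = H(S) + H(T) - H(S,T)
  = 0.4138 + 0.4138 - 0.4138
  = 0.4138 bits

I(P;Q) = 0.7881 bits > I(S;T) = 0.4138 bits, so (P, Q) has the higher mutual information (stronger dependence).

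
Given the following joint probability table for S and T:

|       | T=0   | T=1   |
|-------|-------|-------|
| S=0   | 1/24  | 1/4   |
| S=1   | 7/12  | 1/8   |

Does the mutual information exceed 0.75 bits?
Marginal P(S) (row sums):
  P(S=0) = 1/24 + 1/4 = 7/24
  P(S=1) = 7/12 + 1/8 = 17/24
Marginal P(T) (column sums):
  P(T=0) = 1/24 + 7/12 = 5/8
  P(T=1) = 1/4 + 1/8 = 3/8

H(S) = -[(7/24)·log₂(7/24) + (17/24)·log₂(17/24)]
  = 0.5185 + 0.3524
  = 0.8709 bits
H(T) = -[(5/8)·log₂(5/8) + (3/8)·log₂(3/8)]
  = 0.4238 + 0.5306
  = 0.9544 bits
H(S,T) = -[(1/24)·log₂(1/24) + (1/4)·log₂(1/4) + (7/12)·log₂(7/12) + (1/8)·log₂(1/8)]
  = 0.1910 + 0.5000 + 0.4536 + 0.3750
  = 1.5196 bits

I(S;T) = H(S) + H(T) - H(S,T)
  = 0.8709 + 0.9544 - 1.5196
  = 0.3057 bits

No. I(S;T) = 0.3057 bits, which is ≤ 0.75 bits.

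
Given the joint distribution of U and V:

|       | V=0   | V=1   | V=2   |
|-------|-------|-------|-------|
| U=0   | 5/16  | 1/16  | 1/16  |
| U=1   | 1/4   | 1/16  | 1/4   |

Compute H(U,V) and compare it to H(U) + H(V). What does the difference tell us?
Marginal P(U) (row sums):
  P(U=0) = 5/16 + 1/16 + 1/16 = 7/16
  P(U=1) = 1/4 + 1/16 + 1/4 = 9/16
Marginal P(V) (column sums):
  P(V=0) = 5/16 + 1/4 = 9/16
  P(V=1) = 1/16 + 1/16 = 1/8
  P(V=2) = 1/16 + 1/4 = 5/16

H(U,V) = -[(5/16)·log₂(5/16) + (1/16)·log₂(1/16) + (1/16)·log₂(1/16) + (1/4)·log₂(1/4) + (1/16)·log₂(1/16) + (1/4)·log₂(1/4)]
  = 0.5244 + 0.2500 + 0.2500 + 0.5000 + 0.2500 + 0.5000
  = 2.2744 bits
H(U) = -[(7/16)·log₂(7/16) + (9/16)·log₂(9/16)]
  = 0.5218 + 0.4669
  = 0.9887 bits
H(V) = -[(9/16)·log₂(9/16) + (1/8)·log₂(1/8) + (5/16)·log₂(5/16)]
  = 0.4669 + 0.3750 + 0.5244
  = 1.3663 bits

H(U) + H(V) = 0.9887 + 1.3663 = 2.3550 bits
Difference: H(U) + H(V) - H(U,V) = 2.3550 - 2.2744 = 0.0806 bits = I(U;V)

The difference is the mutual information; it is positive here, so U and V are dependent (knowing one reduces uncertainty about the other by 0.0806 bits).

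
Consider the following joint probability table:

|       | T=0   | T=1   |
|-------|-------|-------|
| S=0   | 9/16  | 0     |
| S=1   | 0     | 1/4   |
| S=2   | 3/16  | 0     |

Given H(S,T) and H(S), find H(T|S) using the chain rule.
From the chain rule: H(S,T) = H(S) + H(T|S)
Therefore: H(T|S) = H(S,T) - H(S)

H(S,T) = -[(9/16)·log₂(9/16) + (1/4)·log₂(1/4) + (3/16)·log₂(3/16)]
  = 0.4669 + 0.5000 + 0.4528
  = 1.4197 bits
Marginal P(S) (row sums):
  P(S=0) = 9/16 + 0 = 9/16
  P(S=1) = 0 + 1/4 = 1/4
  P(S=2) = 3/16 + 0 = 3/16
H(S) = -[(9/16)·log₂(9/16) + (1/4)·log₂(1/4) + (3/16)·log₂(3/16)]
  = 0.4669 + 0.5000 + 0.4528
  = 1.4197 bits

H(T|S) = 1.4197 - 1.4197 = 0.0000 bits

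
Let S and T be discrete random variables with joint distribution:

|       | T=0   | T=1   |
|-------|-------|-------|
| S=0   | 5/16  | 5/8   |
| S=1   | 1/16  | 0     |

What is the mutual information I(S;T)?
Marginal P(S) (row sums):
  P(S=0) = 5/16 + 5/8 = 15/16
  P(S=1) = 1/16 + 0 = 1/16
Marginal P(T) (column sums):
  P(T=0) = 5/16 + 1/16 = 3/8
  P(T=1) = 5/8 + 0 = 5/8

H(S) = -[(15/16)·log₂(15/16) + (1/16)·log₂(1/16)]
  = 0.0873 + 0.2500
  = 0.3373 bits
H(T) = -[(3/8)·log₂(3/8) + (5/8)·log₂(5/8)]
  = 0.5306 + 0.4238
  = 0.9544 bits
H(S,T) = -[(5/16)·log₂(5/16) + (5/8)·log₂(5/8) + (1/16)·log₂(1/16)]
  = 0.5244 + 0.4238 + 0.2500
  = 1.1982 bits

I(S;T) = H(S) + H(T) - H(S,T)
  = 0.3373 + 0.9544 - 1.1982
  = 0.0935 bits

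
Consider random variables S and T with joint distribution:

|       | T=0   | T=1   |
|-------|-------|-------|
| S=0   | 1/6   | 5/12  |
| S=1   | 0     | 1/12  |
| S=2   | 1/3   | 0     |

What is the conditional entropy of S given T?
Marginal P(T) (column sums):
  P(T=0) = 1/6 + 0 + 1/3 = 1/2
  P(T=1) = 5/12 + 1/12 + 0 = 1/2

H(S|T) = -Σ P(S,T)·log₂ P(S|T), where P(S|T) = P(S,T) / P(T)
  (cells with P(S,T) = 0 contribute 0)
  (S=0,T=0): P(S|T) = (1/6)/(1/2) = 1/3;  -(1/6)·log₂(1/3) = 0.2642
  (S=0,T=1): P(S|T) = (5/12)/(1/2) = 5/6;  -(5/12)·log₂(5/6) = 0.1096
  (S=1,T=1): P(S|T) = (1/12)/(1/2) = 1/6;  -(1/12)·log₂(1/6) = 0.2154
  (S=2,T=0): P(S|T) = (1/3)/(1/2) = 2/3;  -(1/3)·log₂(2/3) = 0.1950
H(S|T) = 0.2642 + 0.1096 + 0.2154 + 0.1950
  = 0.7842 bits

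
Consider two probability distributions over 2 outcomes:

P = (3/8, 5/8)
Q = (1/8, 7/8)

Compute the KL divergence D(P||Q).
D(P||Q) = Σ P(i) log₂(P(i)/Q(i))
  i=0: (3/8) × log₂((3/8)/(1/8)) = (3/8) × log₂(3) = 0.5944
  i=1: (5/8) × log₂((5/8)/(7/8)) = (5/8) × log₂(5/7) = -0.3034
D(P||Q) = 0.5944 - 0.3034
  = 0.2910 bits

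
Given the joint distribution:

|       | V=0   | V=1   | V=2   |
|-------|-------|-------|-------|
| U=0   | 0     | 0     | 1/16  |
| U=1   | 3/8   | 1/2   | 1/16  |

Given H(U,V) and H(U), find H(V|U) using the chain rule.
From the chain rule: H(U,V) = H(U) + H(V|U)
Therefore: H(V|U) = H(U,V) - H(U)

H(U,V) = -[(1/16)·log₂(1/16) + (3/8)·log₂(3/8) + (1/2)·log₂(1/2) + (1/16)·log₂(1/16)]
  = 0.2500 + 0.5306 + 0.5000 + 0.2500
  = 1.5306 bits
Marginal P(U) (row sums):
  P(U=0) = 0 + 0 + 1/16 = 1/16
  P(U=1) = 3/8 + 1/2 + 1/16 = 15/16
H(U) = -[(1/16)·log₂(1/16) + (15/16)·log₂(15/16)]
  = 0.2500 + 0.0873
  = 0.3373 bits

H(V|U) = 1.5306 - 0.3373 = 1.1933 bits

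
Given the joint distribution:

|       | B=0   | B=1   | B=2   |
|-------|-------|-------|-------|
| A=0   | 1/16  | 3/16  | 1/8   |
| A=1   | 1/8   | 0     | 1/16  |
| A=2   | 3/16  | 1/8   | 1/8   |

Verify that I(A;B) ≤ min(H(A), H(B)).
Marginal P(A) (row sums):
  P(A=0) = 1/16 + 3/16 + 1/8 = 3/8
  P(A=1) = 1/8 + 0 + 1/16 = 3/16
  P(A=2) = 3/16 + 1/8 + 1/8 = 7/16
Marginal P(B) (column sums):
  P(B=0) = 1/16 + 1/8 + 3/16 = 3/8
  P(B=1) = 3/16 + 0 + 1/8 = 5/16
  P(B=2) = 1/8 + 1/16 + 1/8 = 5/16

H(A) = -[(3/8)·log₂(3/8) + (3/16)·log₂(3/16) + (7/16)·log₂(7/16)]
  = 0.5306 + 0.4528 + 0.5218
  = 1.5052 bits
H(B) = -[(3/8)·log₂(3/8) + (5/16)·log₂(5/16) + (5/16)·log₂(5/16)]
  = 0.5306 + 0.5244 + 0.5244
  = 1.5794 bits
H(A,B) = -[(1/16)·log₂(1/16) + (3/16)·log₂(3/16) + (1/8)·log₂(1/8) + (1/8)·log₂(1/8) + (1/16)·log₂(1/16) + (3/16)·log₂(3/16) + (1/8)·log₂(1/8) + (1/8)·log₂(1/8)]
  = 0.2500 + 0.4528 + 0.3750 + 0.3750 + 0.2500 + 0.4528 + 0.3750 + 0.3750
  = 2.9056 bits

I(A;B) = H(A) + H(B) - H(A,B)
  = 1.5052 + 1.5794 - 2.9056
  = 0.1790 bits

min(H(A), H(B)) = min(1.5052, 1.5794) = 1.5052 bits
Since 0.1790 ≤ 1.5052, the bound is satisfied ✓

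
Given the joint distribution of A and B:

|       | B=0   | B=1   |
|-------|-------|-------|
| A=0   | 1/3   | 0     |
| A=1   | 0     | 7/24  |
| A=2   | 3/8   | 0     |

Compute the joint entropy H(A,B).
H(A,B) = -Σ P(A,B) log₂ P(A,B), summed over the non-zero cells:
H(A,B) = -[(1/3)·log₂(1/3) + (7/24)·log₂(7/24) + (3/8)·log₂(3/8)]
  = 0.5283 + 0.5185 + 0.5306
  = 1.5774 bits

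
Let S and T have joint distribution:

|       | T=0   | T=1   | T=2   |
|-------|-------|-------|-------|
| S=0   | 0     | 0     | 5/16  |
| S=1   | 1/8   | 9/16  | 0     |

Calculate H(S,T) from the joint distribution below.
H(S,T) = -Σ P(S,T) log₂ P(S,T), summed over the non-zero cells:
H(S,T) = -[(5/16)·log₂(5/16) + (1/8)·log₂(1/8) + (9/16)·log₂(9/16)]
  = 0.5244 + 0.3750 + 0.4669
  = 1.3663 bits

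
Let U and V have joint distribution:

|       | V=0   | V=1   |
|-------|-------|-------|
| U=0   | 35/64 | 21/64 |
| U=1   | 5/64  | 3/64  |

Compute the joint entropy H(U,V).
H(U,V) = -Σ P(U,V) log₂ P(U,V), summed over the non-zero cells:
H(U,V) = -[(35/64)·log₂(35/64) + (21/64)·log₂(21/64) + (5/64)·log₂(5/64) + (3/64)·log₂(3/64)]
  = 0.4762 + 0.5275 + 0.2873 + 0.2070
  = 1.4980 bits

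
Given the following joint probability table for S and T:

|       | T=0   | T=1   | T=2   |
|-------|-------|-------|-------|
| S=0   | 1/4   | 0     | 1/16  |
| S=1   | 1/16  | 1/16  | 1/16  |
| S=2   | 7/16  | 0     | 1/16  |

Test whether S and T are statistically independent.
Marginal P(S) (row sums):
  P(S=0) = 1/4 + 0 + 1/16 = 5/16
  P(S=1) = 1/16 + 1/16 + 1/16 = 3/16
  P(S=2) = 7/16 + 0 + 1/16 = 1/2
Marginal P(T) (column sums):
  P(T=0) = 1/4 + 1/16 + 7/16 = 3/4
  P(T=1) = 0 + 1/16 + 0 = 1/16
  P(T=2) = 1/16 + 1/16 + 1/16 = 3/16

S and T are independent iff P(S=i,T=j) = P(S=i)·P(T=j) for every cell.
  P(S=0)·P(T=0) = 5/16 × 3/4 = 15/64, but P(S=0,T=0) = 1/4 ✗

No, S and T are not independent. Quantitatively, I(S;T) > 0:

H(S) = -[(5/16)·log₂(5/16) + (3/16)·log₂(3/16) + (1/2)·log₂(1/2)]
  = 0.5244 + 0.4528 + 0.5000
  = 1.4772 bits
H(T) = -[(3/4)·log₂(3/4) + (1/16)·log₂(1/16) + (3/16)·log₂(3/16)]
  = 0.3113 + 0.2500 + 0.4528
  = 1.0141 bits
H(S,T) = -[(1/4)·log₂(1/4) + (1/16)·log₂(1/16) + (1/16)·log₂(1/16) + (1/16)·log₂(1/16) + (1/16)·log₂(1/16) + (7/16)·log₂(7/16) + (1/16)·log₂(1/16)]
  = 0.5000 + 0.2500 + 0.2500 + 0.2500 + 0.2500 + 0.5218 + 0.2500
  = 2.2718 bits
I(S;T) = H(S) + H(T) - H(S,T) = 1.4772 + 1.0141 - 2.2718 = 0.2195 bits > 0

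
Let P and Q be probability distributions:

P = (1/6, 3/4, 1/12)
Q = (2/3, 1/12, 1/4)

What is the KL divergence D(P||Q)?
D(P||Q) = Σ P(i) log₂(P(i)/Q(i))
  i=0: (1/6) × log₂((1/6)/(2/3)) = (1/6) × log₂(1/4) = -0.3333
  i=1: (3/4) × log₂((3/4)/(1/12)) = (3/4) × log₂(9) = 2.3774
  i=2: (1/12) × log₂((1/12)/(1/4)) = (1/12) × log₂(1/3) = -0.1321
D(P||Q) = -0.3333 + 2.3774 - 0.1321
  = 1.9120 bits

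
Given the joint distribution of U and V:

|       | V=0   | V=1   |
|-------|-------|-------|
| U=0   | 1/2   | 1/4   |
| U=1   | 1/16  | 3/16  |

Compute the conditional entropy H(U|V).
Marginal P(V) (column sums):
  P(V=0) = 1/2 + 1/16 = 9/16
  P(V=1) = 1/4 + 3/16 = 7/16

H(U|V) = -Σ P(U,V)·log₂ P(U|V), where P(U|V) = P(U,V) / P(V)
  (U=0,V=0): P(U|V) = (1/2)/(9/16) = 8/9;  -(1/2)·log₂(8/9) = 0.0850
  (U=0,V=1): P(U|V) = (1/4)/(7/16) = 4/7;  -(1/4)·log₂(4/7) = 0.2018
  (U=1,V=0): P(U|V) = (1/16)/(9/16) = 1/9;  -(1/16)·log₂(1/9) = 0.1981
  (U=1,V=1): P(U|V) = (3/16)/(7/16) = 3/7;  -(3/16)·log₂(3/7) = 0.2292
H(U|V) = 0.0850 + 0.2018 + 0.1981 + 0.2292
  = 0.7141 bits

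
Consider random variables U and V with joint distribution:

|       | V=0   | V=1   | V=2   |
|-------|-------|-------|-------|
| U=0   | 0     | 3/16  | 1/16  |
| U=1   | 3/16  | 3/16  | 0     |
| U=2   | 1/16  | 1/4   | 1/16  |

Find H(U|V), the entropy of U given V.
Marginal P(V) (column sums):
  P(V=0) = 0 + 3/16 + 1/16 = 1/4
  P(V=1) = 3/16 + 3/16 + 1/4 = 5/8
  P(V=2) = 1/16 + 0 + 1/16 = 1/8

H(U|V) = -Σ P(U,V)·log₂ P(U|V), where P(U|V) = P(U,V) / P(V)
  (cells with P(U,V) = 0 contribute 0)
  (U=0,V=1): P(U|V) = (3/16)/(5/8) = 3/10;  -(3/16)·log₂(3/10) = 0.3257
  (U=0,V=2): P(U|V) = (1/16)/(1/8) = 1/2;  -(1/16)·log₂(1/2) = 0.0625
  (U=1,V=0): P(U|V) = (3/16)/(1/4) = 3/4;  -(3/16)·log₂(3/4) = 0.0778
  (U=1,V=1): P(U|V) = (3/16)/(5/8) = 3/10;  -(3/16)·log₂(3/10) = 0.3257
  (U=2,V=0): P(U|V) = (1/16)/(1/4) = 1/4;  -(1/16)·log₂(1/4) = 0.1250
  (U=2,V=1): P(U|V) = (1/4)/(5/8) = 2/5;  -(1/4)·log₂(2/5) = 0.3305
  (U=2,V=2): P(U|V) = (1/16)/(1/8) = 1/2;  -(1/16)·log₂(1/2) = 0.0625
H(U|V) = 0.3257 + 0.0625 + 0.0778 + 0.3257 + 0.1250 + 0.3305 + 0.0625
  = 1.3097 bits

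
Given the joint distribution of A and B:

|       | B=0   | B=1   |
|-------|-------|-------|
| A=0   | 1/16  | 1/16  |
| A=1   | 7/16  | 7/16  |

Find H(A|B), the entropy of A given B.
Marginal P(B) (column sums):
  P(B=0) = 1/16 + 7/16 = 1/2
  P(B=1) = 1/16 + 7/16 = 1/2

H(A|B) = -Σ P(A,B)·log₂ P(A|B), where P(A|B) = P(A,B) / P(B)
  (A=0,B=0): P(A|B) = (1/16)/(1/2) = 1/8;  -(1/16)·log₂(1/8) = 0.1875
  (A=0,B=1): P(A|B) = (1/16)/(1/2) = 1/8;  -(1/16)·log₂(1/8) = 0.1875
  (A=1,B=0): P(A|B) = (7/16)/(1/2) = 7/8;  -(7/16)·log₂(7/8) = 0.0843
  (A=1,B=1): P(A|B) = (7/16)/(1/2) = 7/8;  -(7/16)·log₂(7/8) = 0.0843
H(A|B) = 0.1875 + 0.1875 + 0.0843 + 0.0843
  = 0.5436 bits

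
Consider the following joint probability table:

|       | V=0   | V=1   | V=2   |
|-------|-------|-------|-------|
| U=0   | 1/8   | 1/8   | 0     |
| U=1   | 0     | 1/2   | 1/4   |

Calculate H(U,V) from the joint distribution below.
H(U,V) = -Σ P(U,V) log₂ P(U,V), summed over the non-zero cells:
H(U,V) = -[(1/8)·log₂(1/8) + (1/8)·log₂(1/8) + (1/2)·log₂(1/2) + (1/4)·log₂(1/4)]
  = 0.3750 + 0.3750 + 0.5000 + 0.5000
  = 1.7500 bits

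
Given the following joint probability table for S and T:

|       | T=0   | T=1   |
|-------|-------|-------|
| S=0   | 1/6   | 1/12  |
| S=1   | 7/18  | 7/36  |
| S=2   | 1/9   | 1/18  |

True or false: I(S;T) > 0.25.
Marginal P(S) (row sums):
  P(S=0) = 1/6 + 1/12 = 1/4
  P(S=1) = 7/18 + 7/36 = 7/12
  P(S=2) = 1/9 + 1/18 = 1/6
Marginal P(T) (column sums):
  P(T=0) = 1/6 + 7/18 + 1/9 = 2/3
  P(T=1) = 1/12 + 7/36 + 1/18 = 1/3

H(S) = -[(1/4)·log₂(1/4) + (7/12)·log₂(7/12) + (1/6)·log₂(1/6)]
  = 0.5000 + 0.4536 + 0.4308
  = 1.3844 bits
H(T) = -[(2/3)·log₂(2/3) + (1/3)·log₂(1/3)]
  = 0.3900 + 0.5283
  = 0.9183 bits
H(S,T) = -[(1/6)·log₂(1/6) + (1/12)·log₂(1/12) + (7/18)·log₂(7/18) + (7/36)·log₂(7/36) + (1/9)·log₂(1/9) + (1/18)·log₂(1/18)]
  = 0.4308 + 0.2987 + 0.5299 + 0.4594 + 0.3522 + 0.2317
  = 2.3027 bits

I(S;T) = H(S) + H(T) - H(S,T)
  = 1.3844 + 0.9183 - 2.3027
  = 0.0000 bits

False. I(S;T) = 0.0000 bits, which is ≤ 0.25 bits.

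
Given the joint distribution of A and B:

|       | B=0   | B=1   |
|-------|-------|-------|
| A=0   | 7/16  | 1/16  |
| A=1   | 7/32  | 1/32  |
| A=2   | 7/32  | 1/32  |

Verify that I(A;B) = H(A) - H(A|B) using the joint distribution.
Left side, from I(A;B) = H(A) + H(B) - H(A,B):
Marginal P(A) (row sums):
  P(A=0) = 7/16 + 1/16 = 1/2
  P(A=1) = 7/32 + 1/32 = 1/4
  P(A=2) = 7/32 + 1/32 = 1/4
Marginal P(B) (column sums):
  P(B=0) = 7/16 + 7/32 + 7/32 = 7/8
  P(B=1) = 1/16 + 1/32 + 1/32 = 1/8

H(A) = -[(1/2)·log₂(1/2) + (1/4)·log₂(1/4) + (1/4)·log₂(1/4)]
  = 0.5000 + 0.5000 + 0.5000
  = 1.5000 bits
H(B) = -[(7/8)·log₂(7/8) + (1/8)·log₂(1/8)]
  = 0.1686 + 0.3750
  = 0.5436 bits
H(A,B) = -[(7/16)·log₂(7/16) + (1/16)·log₂(1/16) + (7/32)·log₂(7/32) + (1/32)·log₂(1/32) + (7/32)·log₂(7/32) + (1/32)·log₂(1/32)]
  = 0.5218 + 0.2500 + 0.4796 + 0.1563 + 0.4796 + 0.1563
  = 2.0436 bits

I(A;B) = H(A) + H(B) - H(A,B)
  = 1.5000 + 0.5436 - 2.0436
  = 0.0000 bits

Right side, with H(A|B) computed directly from the conditional probabilities:
H(A|B) = -Σ P(A,B)·log₂ P(A|B), where P(A|B) = P(A,B) / P(B)
  (A=0,B=0): P(A|B) = (7/16)/(7/8) = 1/2;  -(7/16)·log₂(1/2) = 0.4375
  (A=0,B=1): P(A|B) = (1/16)/(1/8) = 1/2;  -(1/16)·log₂(1/2) = 0.0625
  (A=1,B=0): P(A|B) = (7/32)/(7/8) = 1/4;  -(7/32)·log₂(1/4) = 0.4375
  (A=1,B=1): P(A|B) = (1/32)/(1/8) = 1/4;  -(1/32)·log₂(1/4) = 0.0625
  (A=2,B=0): P(A|B) = (7/32)/(7/8) = 1/4;  -(7/32)·log₂(1/4) = 0.4375
  (A=2,B=1): P(A|B) = (1/32)/(1/8) = 1/4;  -(1/32)·log₂(1/4) = 0.0625
H(A|B) = 0.4375 + 0.0625 + 0.4375 + 0.0625 + 0.4375 + 0.0625
  = 1.5000 bits
H(A) - H(A|B) = 1.5000 - 1.5000 = 0.0000 bits

Both sides equal 0.0000 bits, so I(A;B) = H(A) - H(A|B) ✓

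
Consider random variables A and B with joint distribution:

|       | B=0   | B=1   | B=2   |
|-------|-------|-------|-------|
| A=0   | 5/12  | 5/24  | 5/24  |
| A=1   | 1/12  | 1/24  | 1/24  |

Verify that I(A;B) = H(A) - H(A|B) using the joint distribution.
Left side, from I(A;B) = H(A) + H(B) - H(A,B):
Marginal P(A) (row sums):
  P(A=0) = 5/12 + 5/24 + 5/24 = 5/6
  P(A=1) = 1/12 + 1/24 + 1/24 = 1/6
Marginal P(B) (column sums):
  P(B=0) = 5/12 + 1/12 = 1/2
  P(B=1) = 5/24 + 1/24 = 1/4
  P(B=2) = 5/24 + 1/24 = 1/4

H(A) = -[(5/6)·log₂(5/6) + (1/6)·log₂(1/6)]
  = 0.2192 + 0.4308
  = 0.6500 bits
H(B) = -[(1/2)·log₂(1/2) + (1/4)·log₂(1/4) + (1/4)·log₂(1/4)]
  = 0.5000 + 0.5000 + 0.5000
  = 1.5000 bits
H(A,B) = -[(5/12)·log₂(5/12) + (5/24)·log₂(5/24) + (5/24)·log₂(5/24) + (1/12)·log₂(1/12) + (1/24)·log₂(1/24) + (1/24)·log₂(1/24)]
  = 0.5263 + 0.4715 + 0.4715 + 0.2987 + 0.1910 + 0.1910
  = 2.1500 bits

I(A;B) = H(A) + H(B) - H(A,B)
  = 0.6500 + 1.5000 - 2.1500
  = 0.0000 bits

Right side, with H(A|B) computed directly from the conditional probabilities:
H(A|B) = -Σ P(A,B)·log₂ P(A|B), where P(A|B) = P(A,B) / P(B)
  (A=0,B=0): P(A|B) = (5/12)/(1/2) = 5/6;  -(5/12)·log₂(5/6) = 0.1096
  (A=0,B=1): P(A|B) = (5/24)/(1/4) = 5/6;  -(5/24)·log₂(5/6) = 0.0548
  (A=0,B=2): P(A|B) = (5/24)/(1/4) = 5/6;  -(5/24)·log₂(5/6) = 0.0548
  (A=1,B=0): P(A|B) = (1/12)/(1/2) = 1/6;  -(1/12)·log₂(1/6) = 0.2154
  (A=1,B=1): P(A|B) = (1/24)/(1/4) = 1/6;  -(1/24)·log₂(1/6) = 0.1077
  (A=1,B=2): P(A|B) = (1/24)/(1/4) = 1/6;  -(1/24)·log₂(1/6) = 0.1077
H(A|B) = 0.1096 + 0.0548 + 0.0548 + 0.2154 + 0.1077 + 0.1077
  = 0.6500 bits
H(A) - H(A|B) = 0.6500 - 0.6500 = 0.0000 bits

Both sides equal 0.0000 bits, so I(A;B) = H(A) - H(A|B) ✓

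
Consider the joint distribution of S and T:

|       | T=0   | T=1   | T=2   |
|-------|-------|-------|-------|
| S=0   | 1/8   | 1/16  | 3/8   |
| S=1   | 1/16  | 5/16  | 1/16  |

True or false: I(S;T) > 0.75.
Marginal P(S) (row sums):
  P(S=0) = 1/8 + 1/16 + 3/8 = 9/16
  P(S=1) = 1/16 + 5/16 + 1/16 = 7/16
Marginal P(T) (column sums):
  P(T=0) = 1/8 + 1/16 = 3/16
  P(T=1) = 1/16 + 5/16 = 3/8
  P(T=2) = 3/8 + 1/16 = 7/16

H(S) = -[(9/16)·log₂(9/16) + (7/16)·log₂(7/16)]
  = 0.4669 + 0.5218
  = 0.9887 bits
H(T) = -[(3/16)·log₂(3/16) + (3/8)·log₂(3/8) + (7/16)·log₂(7/16)]
  = 0.4528 + 0.5306 + 0.5218
  = 1.5052 bits
H(S,T) = -[(1/8)·log₂(1/8) + (1/16)·log₂(1/16) + (3/8)·log₂(3/8) + (1/16)·log₂(1/16) + (5/16)·log₂(5/16) + (1/16)·log₂(1/16)]
  = 0.3750 + 0.2500 + 0.5306 + 0.2500 + 0.5244 + 0.2500
  = 2.1800 bits

I(S;T) = H(S) + H(T) - H(S,T)
  = 0.9887 + 1.5052 - 2.1800
  = 0.3139 bits

False. I(S;T) = 0.3139 bits, which is ≤ 0.75 bits.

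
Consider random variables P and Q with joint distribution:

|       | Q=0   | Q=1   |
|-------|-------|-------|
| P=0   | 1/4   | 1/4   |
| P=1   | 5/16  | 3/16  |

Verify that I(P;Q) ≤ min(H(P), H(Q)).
Marginal P(P) (row sums):
  P(P=0) = 1/4 + 1/4 = 1/2
  P(P=1) = 5/16 + 3/16 = 1/2
Marginal P(Q) (column sums):
  P(Q=0) = 1/4 + 5/16 = 9/16
  P(Q=1) = 1/4 + 3/16 = 7/16

H(P) = -[(1/2)·log₂(1/2) + (1/2)·log₂(1/2)]
  = 0.5000 + 0.5000
  = 1.0000 bits
H(Q) = -[(9/16)·log₂(9/16) + (7/16)·log₂(7/16)]
  = 0.4669 + 0.5218
  = 0.9887 bits
H(P,Q) = -[(1/4)·log₂(1/4) + (1/4)·log₂(1/4) + (5/16)·log₂(5/16) + (3/16)·log₂(3/16)]
  = 0.5000 + 0.5000 + 0.5244 + 0.4528
  = 1.9772 bits

I(P;Q) = H(P) + H(Q) - H(P,Q)
  = 1.0000 + 0.9887 - 1.9772
  = 0.0115 bits

min(H(P), H(Q)) = min(1.0000, 0.9887) = 0.9887 bits
Since 0.0115 ≤ 0.9887, the bound is satisfied ✓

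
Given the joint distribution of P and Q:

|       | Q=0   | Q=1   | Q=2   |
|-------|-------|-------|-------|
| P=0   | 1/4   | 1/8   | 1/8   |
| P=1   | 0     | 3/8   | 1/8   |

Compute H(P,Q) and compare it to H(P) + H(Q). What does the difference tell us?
Marginal P(P) (row sums):
  P(P=0) = 1/4 + 1/8 + 1/8 = 1/2
  P(P=1) = 0 + 3/8 + 1/8 = 1/2
Marginal P(Q) (column sums):
  P(Q=0) = 1/4 + 0 = 1/4
  P(Q=1) = 1/8 + 3/8 = 1/2
  P(Q=2) = 1/8 + 1/8 = 1/4

H(P,Q) = -[(1/4)·log₂(1/4) + (1/8)·log₂(1/8) + (1/8)·log₂(1/8) + (3/8)·log₂(3/8) + (1/8)·log₂(1/8)]
  = 0.5000 + 0.3750 + 0.3750 + 0.5306 + 0.3750
  = 2.1556 bits
H(P) = -[(1/2)·log₂(1/2) + (1/2)·log₂(1/2)]
  = 0.5000 + 0.5000
  = 1.0000 bits
H(Q) = -[(1/4)·log₂(1/4) + (1/2)·log₂(1/2) + (1/4)·log₂(1/4)]
  = 0.5000 + 0.5000 + 0.5000
  = 1.5000 bits

H(P) + H(Q) = 1.0000 + 1.5000 = 2.5000 bits
Difference: H(P) + H(Q) - H(P,Q) = 2.5000 - 2.1556 = 0.3444 bits = I(P;Q)

The difference is the mutual information; it is positive here, so P and Q are dependent (knowing one reduces uncertainty about the other by 0.3444 bits).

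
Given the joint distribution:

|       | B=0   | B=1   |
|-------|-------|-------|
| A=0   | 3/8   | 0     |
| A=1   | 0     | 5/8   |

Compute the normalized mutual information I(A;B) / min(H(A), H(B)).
Marginal P(A) (row sums):
  P(A=0) = 3/8 + 0 = 3/8
  P(A=1) = 0 + 5/8 = 5/8
Marginal P(B) (column sums):
  P(B=0) = 3/8 + 0 = 3/8
  P(B=1) = 0 + 5/8 = 5/8

H(A) = -[(3/8)·log₂(3/8) + (5/8)·log₂(5/8)]
  = 0.5306 + 0.4238
  = 0.9544 bits
H(B) = -[(3/8)·log₂(3/8) + (5/8)·log₂(5/8)]
  = 0.5306 + 0.4238
  = 0.9544 bits
H(A,B) = -[(3/8)·log₂(3/8) + (5/8)·log₂(5/8)]
  = 0.5306 + 0.4238
  = 0.9544 bits

I(A;B) = H(A) + H(B) - H(A,B)
  = 0.9544 + 0.9544 - 0.9544
  = 0.9544 bits

min(H(A), H(B)) = min(0.9544, 0.9544) = 0.9544 bits
Normalized MI = 0.9544 / 0.9544 = 1.0000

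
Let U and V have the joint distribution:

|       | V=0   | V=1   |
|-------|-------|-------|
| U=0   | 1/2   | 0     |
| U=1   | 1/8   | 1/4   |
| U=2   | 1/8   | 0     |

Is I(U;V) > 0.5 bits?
Marginal P(U) (row sums):
  P(U=0) = 1/2 + 0 = 1/2
  P(U=1) = 1/8 + 1/4 = 3/8
  P(U=2) = 1/8 + 0 = 1/8
Marginal P(V) (column sums):
  P(V=0) = 1/2 + 1/8 + 1/8 = 3/4
  P(V=1) = 0 + 1/4 + 0 = 1/4

H(U) = -[(1/2)·log₂(1/2) + (3/8)·log₂(3/8) + (1/8)·log₂(1/8)]
  = 0.5000 + 0.5306 + 0.3750
  = 1.4056 bits
H(V) = -[(3/4)·log₂(3/4) + (1/4)·log₂(1/4)]
  = 0.3113 + 0.5000
  = 0.8113 bits
H(U,V) = -[(1/2)·log₂(1/2) + (1/8)·log₂(1/8) + (1/4)·log₂(1/4) + (1/8)·log₂(1/8)]
  = 0.5000 + 0.3750 + 0.5000 + 0.3750
  = 1.7500 bits

I(U;V) = H(U) + H(V) - H(U,V)
  = 1.4056 + 0.8113 - 1.7500
  = 0.4669 bits

No. I(U;V) = 0.4669 bits, which is ≤ 0.5 bits.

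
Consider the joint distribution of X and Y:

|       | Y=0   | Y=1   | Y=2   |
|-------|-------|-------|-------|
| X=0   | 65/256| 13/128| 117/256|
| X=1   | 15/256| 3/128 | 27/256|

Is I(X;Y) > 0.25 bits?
Marginal P(X) (row sums):
  P(X=0) = 65/256 + 13/128 + 117/256 = 13/16
  P(X=1) = 15/256 + 3/128 + 27/256 = 3/16
Marginal P(Y) (column sums):
  P(Y=0) = 65/256 + 15/256 = 5/16
  P(Y=1) = 13/128 + 3/128 = 1/8
  P(Y=2) = 117/256 + 27/256 = 9/16

H(X) = -[(13/16)·log₂(13/16) + (3/16)·log₂(3/16)]
  = 0.2434 + 0.4528
  = 0.6962 bits
H(Y) = -[(5/16)·log₂(5/16) + (1/8)·log₂(1/8) + (9/16)·log₂(9/16)]
  = 0.5244 + 0.3750 + 0.4669
  = 1.3663 bits
H(X,Y) = -[(65/256)·log₂(65/256) + (13/128)·log₂(13/128) + (117/256)·log₂(117/256) + (15/256)·log₂(15/256) + (3/128)·log₂(3/128) + (27/256)·log₂(27/256)]
  = 0.5021 + 0.3351 + 0.5163 + 0.2398 + 0.1269 + 0.3423
  = 2.0625 bits

I(X;Y) = H(X) + H(Y) - H(X,Y)
  = 0.6962 + 1.3663 - 2.0625
  = 0.0000 bits

No. I(X;Y) = 0.0000 bits, which is ≤ 0.25 bits.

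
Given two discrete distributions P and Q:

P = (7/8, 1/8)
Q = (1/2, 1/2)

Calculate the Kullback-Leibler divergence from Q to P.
D(P||Q) = Σ P(i) log₂(P(i)/Q(i))
  i=0: (7/8) × log₂((7/8)/(1/2)) = (7/8) × log₂(7/4) = 0.7064
  i=1: (1/8) × log₂((1/8)/(1/2)) = (1/8) × log₂(1/4) = -0.2500
D(P||Q) = 0.7064 - 0.2500
  = 0.4564 bits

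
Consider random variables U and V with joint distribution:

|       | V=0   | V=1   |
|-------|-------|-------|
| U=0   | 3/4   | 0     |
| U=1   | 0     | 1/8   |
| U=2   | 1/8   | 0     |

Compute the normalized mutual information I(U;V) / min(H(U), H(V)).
Marginal P(U) (row sums):
  P(U=0) = 3/4 + 0 = 3/4
  P(U=1) = 0 + 1/8 = 1/8
  P(U=2) = 1/8 + 0 = 1/8
Marginal P(V) (column sums):
  P(V=0) = 3/4 + 0 + 1/8 = 7/8
  P(V=1) = 0 + 1/8 + 0 = 1/8

H(U) = -[(3/4)·log₂(3/4) + (1/8)·log₂(1/8) + (1/8)·log₂(1/8)]
  = 0.3113 + 0.3750 + 0.3750
  = 1.0613 bits
H(V) = -[(7/8)·log₂(7/8) + (1/8)·log₂(1/8)]
  = 0.1686 + 0.3750
  = 0.5436 bits
H(U,V) = -[(3/4)·log₂(3/4) + (1/8)·log₂(1/8) + (1/8)·log₂(1/8)]
  = 0.3113 + 0.3750 + 0.3750
  = 1.0613 bits

I(U;V) = H(U) + H(V) - H(U,V)
  = 1.0613 + 0.5436 - 1.0613
  = 0.5436 bits

min(H(U), H(V)) = min(1.0613, 0.5436) = 0.5436 bits
Normalized MI = 0.5436 / 0.5436 = 1.0000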